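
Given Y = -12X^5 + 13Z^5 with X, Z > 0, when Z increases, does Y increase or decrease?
Y increases

Taking the partial derivative:
∂Y/∂Z = 65Z^4

∂Y/∂Z = 65Z^4 > 0 (assuming positive values)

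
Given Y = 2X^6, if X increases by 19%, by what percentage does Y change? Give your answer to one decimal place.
184.0%

For Y = 2X^6:
If X → X(1 + 0.19)
Then Y → Y · (1 + 0.19)^6
     ≈ Y · 2.8398

Percentage change = ((1 + 0.19)^6 − 1) × 100% ≈ 184.0%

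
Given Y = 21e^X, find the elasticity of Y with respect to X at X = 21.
Elasticity = 21

Elasticity = (dY/dX) · (X/Y)

dY/dX = 21·e^X
At X = 21: dY/dX = 21·e^21, Y = 21·e^21

Elasticity = (21·e^21) · (21 / (21·e^21)) = 21

Interpretation: for a small percentage change in X, the percentage change in Y is approximately 21.00 times as large.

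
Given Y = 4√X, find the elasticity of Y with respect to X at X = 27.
Elasticity = 1/2

Elasticity = (dY/dX) · (X/Y)

dY/dX = 2/√X
At X = 27: dY/dX = 2·√3/9, Y = 12·√3

Elasticity = (2·√3/9) · (27 / (12·√3)) = 1/2

Interpretation: for a small percentage change in X, the percentage change in Y is approximately 0.50 times as large.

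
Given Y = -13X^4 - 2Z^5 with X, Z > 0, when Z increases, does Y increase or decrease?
Y decreases

Taking the partial derivative:
∂Y/∂Z = -10Z^4

∂Y/∂Z = -10Z^4 < 0 (assuming positive values)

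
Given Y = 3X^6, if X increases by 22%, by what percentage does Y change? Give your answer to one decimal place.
229.7%

For Y = 3X^6:
If X → X(1 + 0.22)
Then Y → Y · (1 + 0.22)^6
     ≈ Y · 3.2973

Percentage change = ((1 + 0.22)^6 − 1) × 100% ≈ 229.7%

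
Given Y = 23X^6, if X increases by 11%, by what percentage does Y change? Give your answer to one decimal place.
87.0%

For Y = 23X^6:
If X → X(1 + 0.11)
Then Y → Y · (1 + 0.11)^6
     ≈ Y · 1.8704

Percentage change = ((1 + 0.11)^6 − 1) × 100% ≈ 87.0%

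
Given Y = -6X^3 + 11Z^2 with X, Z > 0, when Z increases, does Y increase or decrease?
Y increases

Taking the partial derivative:
∂Y/∂Z = 22Z

∂Y/∂Z = 22Z > 0 (assuming positive values)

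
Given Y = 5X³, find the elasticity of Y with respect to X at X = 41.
Elasticity = 3

Elasticity = (dY/dX) · (X/Y)

dY/dX = 15·X²
At X = 41: dY/dX = 25215, Y = 344605

Elasticity = 25215 · (41 / 344605) = 3

Interpretation: for a small percentage change in X, the percentage change in Y is approximately 3.00 times as large.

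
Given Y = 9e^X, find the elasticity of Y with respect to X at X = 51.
Elasticity = 51

Elasticity = (dY/dX) · (X/Y)

dY/dX = 9·e^X
At X = 51: dY/dX = 9·e^51, Y = 9·e^51

Elasticity = (9·e^51) · (51 / (9·e^51)) = 51

Interpretation: for a small percentage change in X, the percentage change in Y is approximately 51.00 times as large.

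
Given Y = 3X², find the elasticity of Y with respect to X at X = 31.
Elasticity = 2

Elasticity = (dY/dX) · (X/Y)

dY/dX = 6·X
At X = 31: dY/dX = 186, Y = 2883

Elasticity = 186 · (31 / 2883) = 2

Interpretation: for a small percentage change in X, the percentage change in Y is approximately 2.00 times as large.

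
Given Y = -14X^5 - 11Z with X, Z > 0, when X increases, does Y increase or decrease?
Y decreases

Taking the partial derivative:
∂Y/∂X = -70X^4

∂Y/∂X = -70X^4 < 0 (assuming positive values)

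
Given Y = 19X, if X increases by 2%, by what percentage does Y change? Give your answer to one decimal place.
2.0%

For Y = 19X:
If X → X(1 + 0.02)
Then Y → Y · (1 + 0.02)^1
     = Y · 1.0200

Percentage change = ((1 + 0.02)^1 − 1) × 100% = 2.0%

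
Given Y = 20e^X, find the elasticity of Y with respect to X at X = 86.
Elasticity = 86

Elasticity = (dY/dX) · (X/Y)

dY/dX = 20·e^X
At X = 86: dY/dX = 20·e^86, Y = 20·e^86

Elasticity = (20·e^86) · (86 / (20·e^86)) = 86

Interpretation: for a small percentage change in X, the percentage change in Y is approximately 86.00 times as large.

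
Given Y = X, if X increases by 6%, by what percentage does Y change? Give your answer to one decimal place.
6.0%

For Y = X:
If X → X(1 + 0.06)
Then Y → Y · (1 + 0.06)^1
     = Y · 1.0600

Percentage change = ((1 + 0.06)^1 − 1) × 100% = 6.0%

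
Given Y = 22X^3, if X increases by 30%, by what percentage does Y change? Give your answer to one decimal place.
119.7%

For Y = 22X^3:
If X → X(1 + 0.3)
Then Y → Y · (1 + 0.3)^3
     = Y · 2.1970

Percentage change = ((1 + 0.3)^3 − 1) × 100% = 119.7%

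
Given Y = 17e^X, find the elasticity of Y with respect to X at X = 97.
Elasticity = 97

Elasticity = (dY/dX) · (X/Y)

dY/dX = 17·e^X
At X = 97: dY/dX = 17·e^97, Y = 17·e^97

Elasticity = (17·e^97) · (97 / (17·e^97)) = 97

Interpretation: for a small percentage change in X, the percentage change in Y is approximately 97.00 times as large.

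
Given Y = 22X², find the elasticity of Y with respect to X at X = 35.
Elasticity = 2

Elasticity = (dY/dX) · (X/Y)

dY/dX = 44·X
At X = 35: dY/dX = 1540, Y = 26950

Elasticity = 1540 · (35 / 26950) = 2

Interpretation: for a small percentage change in X, the percentage change in Y is approximately 2.00 times as large.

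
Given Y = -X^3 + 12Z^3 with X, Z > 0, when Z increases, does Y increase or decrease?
Y increases

Taking the partial derivative:
∂Y/∂Z = 36Z^2

∂Y/∂Z = 36Z^2 > 0 (assuming positive values)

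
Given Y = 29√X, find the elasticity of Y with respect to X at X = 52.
Elasticity = 1/2

Elasticity = (dY/dX) · (X/Y)

dY/dX = 29/(2·√X)
At X = 52: dY/dX = 29·√13/52, Y = 58·√13

Elasticity = (29·√13/52) · (52 / (58·√13)) = 1/2

Interpretation: for a small percentage change in X, the percentage change in Y is approximately 0.50 times as large.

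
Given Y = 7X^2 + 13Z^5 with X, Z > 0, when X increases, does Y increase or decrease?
Y increases

Taking the partial derivative:
∂Y/∂X = 14X

∂Y/∂X = 14X > 0 (assuming positive values)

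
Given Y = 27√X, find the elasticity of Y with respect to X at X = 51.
Elasticity = 1/2

Elasticity = (dY/dX) · (X/Y)

dY/dX = 27/(2·√X)
At X = 51: dY/dX = 9·√51/34, Y = 27·√51

Elasticity = (9·√51/34) · (51 / (27·√51)) = 1/2

Interpretation: for a small percentage change in X, the percentage change in Y is approximately 0.50 times as large.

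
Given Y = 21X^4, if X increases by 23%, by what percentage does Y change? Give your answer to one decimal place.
128.9%

For Y = 21X^4:
If X → X(1 + 0.23)
Then Y → Y · (1 + 0.23)^4
     ≈ Y · 2.2889

Percentage change = ((1 + 0.23)^4 − 1) × 100% ≈ 128.9%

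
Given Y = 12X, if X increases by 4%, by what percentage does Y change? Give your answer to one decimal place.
4.0%

For Y = 12X:
If X → X(1 + 0.04)
Then Y → Y · (1 + 0.04)^1
     = Y · 1.0400

Percentage change = ((1 + 0.04)^1 − 1) × 100% = 4.0%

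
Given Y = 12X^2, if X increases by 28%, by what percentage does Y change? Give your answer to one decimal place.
63.8%

For Y = 12X^2:
If X → X(1 + 0.28)
Then Y → Y · (1 + 0.28)^2
     = Y · 1.6384

Percentage change = ((1 + 0.28)^2 − 1) × 100% ≈ 63.8%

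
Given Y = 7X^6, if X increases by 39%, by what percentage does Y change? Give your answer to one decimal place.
621.3%

For Y = 7X^6:
If X → X(1 + 0.39)
Then Y → Y · (1 + 0.39)^6
     ≈ Y · 7.2125

Percentage change = ((1 + 0.39)^6 − 1) × 100% ≈ 621.3%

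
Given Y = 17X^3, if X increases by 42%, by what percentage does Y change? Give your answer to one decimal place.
186.3%

For Y = 17X^3:
If X → X(1 + 0.42)
Then Y → Y · (1 + 0.42)^3
     ≈ Y · 2.8633

Percentage change = ((1 + 0.42)^3 − 1) × 100% ≈ 186.3%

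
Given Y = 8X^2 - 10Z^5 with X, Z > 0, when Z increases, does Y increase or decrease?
Y decreases

Taking the partial derivative:
∂Y/∂Z = -50Z^4

∂Y/∂Z = -50Z^4 < 0 (assuming positive values)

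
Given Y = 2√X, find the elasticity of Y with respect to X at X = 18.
Elasticity = 1/2

Elasticity = (dY/dX) · (X/Y)

dY/dX = 1/√X
At X = 18: dY/dX = √2/6, Y = 6·√2

Elasticity = (√2/6) · (18 / (6·√2)) = 1/2

Interpretation: for a small percentage change in X, the percentage change in Y is approximately 0.50 times as large.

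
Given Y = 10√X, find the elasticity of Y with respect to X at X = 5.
Elasticity = 1/2

Elasticity = (dY/dX) · (X/Y)

dY/dX = 5/√X
At X = 5: dY/dX = √5, Y = 10·√5

Elasticity = (√5) · (5 / (10·√5)) = 1/2

Interpretation: for a small percentage change in X, the percentage change in Y is approximately 0.50 times as large.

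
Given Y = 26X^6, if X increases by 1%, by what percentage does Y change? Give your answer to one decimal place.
6.2%

For Y = 26X^6:
If X → X(1 + 0.01)
Then Y → Y · (1 + 0.01)^6
     ≈ Y · 1.0615

Percentage change = ((1 + 0.01)^6 − 1) × 100% ≈ 6.2%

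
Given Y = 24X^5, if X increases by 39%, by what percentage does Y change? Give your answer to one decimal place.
418.9%

For Y = 24X^5:
If X → X(1 + 0.39)
Then Y → Y · (1 + 0.39)^5
     ≈ Y · 5.1889

Percentage change = ((1 + 0.39)^5 − 1) × 100% ≈ 418.9%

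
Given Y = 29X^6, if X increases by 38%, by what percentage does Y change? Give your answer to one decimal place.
590.7%

For Y = 29X^6:
If X → X(1 + 0.38)
Then Y → Y · (1 + 0.38)^6
     ≈ Y · 6.9068

Percentage change = ((1 + 0.38)^6 − 1) × 100% ≈ 590.7%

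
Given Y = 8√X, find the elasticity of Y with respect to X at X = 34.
Elasticity = 1/2

Elasticity = (dY/dX) · (X/Y)

dY/dX = 4/√X
At X = 34: dY/dX = 2·√34/17, Y = 8·√34

Elasticity = (2·√34/17) · (34 / (8·√34)) = 1/2

Interpretation: for a small percentage change in X, the percentage change in Y is approximately 0.50 times as large.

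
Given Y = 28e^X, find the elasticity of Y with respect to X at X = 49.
Elasticity = 49

Elasticity = (dY/dX) · (X/Y)

dY/dX = 28·e^X
At X = 49: dY/dX = 28·e^49, Y = 28·e^49

Elasticity = (28·e^49) · (49 / (28·e^49)) = 49

Interpretation: for a small percentage change in X, the percentage change in Y is approximately 49.00 times as large.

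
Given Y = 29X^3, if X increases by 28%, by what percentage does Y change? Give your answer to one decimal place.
109.7%

For Y = 29X^3:
If X → X(1 + 0.28)
Then Y → Y · (1 + 0.28)^3
     ≈ Y · 2.0972

Percentage change = ((1 + 0.28)^3 − 1) × 100% ≈ 109.7%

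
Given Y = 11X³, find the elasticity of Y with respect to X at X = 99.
Elasticity = 3

Elasticity = (dY/dX) · (X/Y)

dY/dX = 33·X²
At X = 99: dY/dX = 323433, Y = 10673289

Elasticity = 323433 · (99 / 10673289) = 3

Interpretation: for a small percentage change in X, the percentage change in Y is approximately 3.00 times as large.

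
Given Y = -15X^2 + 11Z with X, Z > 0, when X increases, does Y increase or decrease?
Y decreases

Taking the partial derivative:
∂Y/∂X = -30X

∂Y/∂X = -30X < 0 (assuming positive values)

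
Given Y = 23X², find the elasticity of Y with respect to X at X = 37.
Elasticity = 2

Elasticity = (dY/dX) · (X/Y)

dY/dX = 46·X
At X = 37: dY/dX = 1702, Y = 31487

Elasticity = 1702 · (37 / 31487) = 2

Interpretation: for a small percentage change in X, the percentage change in Y is approximately 2.00 times as large.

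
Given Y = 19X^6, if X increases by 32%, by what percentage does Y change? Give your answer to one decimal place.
429.0%

For Y = 19X^6:
If X → X(1 + 0.32)
Then Y → Y · (1 + 0.32)^6
     ≈ Y · 5.2899

Percentage change = ((1 + 0.32)^6 − 1) × 100% ≈ 429.0%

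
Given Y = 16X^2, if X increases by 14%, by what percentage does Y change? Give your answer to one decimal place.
30.0%

For Y = 16X^2:
If X → X(1 + 0.14)
Then Y → Y · (1 + 0.14)^2
     = Y · 1.2996

Percentage change = ((1 + 0.14)^2 − 1) × 100% ≈ 30.0%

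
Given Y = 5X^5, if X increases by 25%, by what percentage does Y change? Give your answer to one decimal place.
205.2%

For Y = 5X^5:
If X → X(1 + 0.25)
Then Y → Y · (1 + 0.25)^5
     ≈ Y · 3.0518

Percentage change = ((1 + 0.25)^5 − 1) × 100% ≈ 205.2%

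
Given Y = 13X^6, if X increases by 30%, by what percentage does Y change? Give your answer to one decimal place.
382.7%

For Y = 13X^6:
If X → X(1 + 0.3)
Then Y → Y · (1 + 0.3)^6
     ≈ Y · 4.8268

Percentage change = ((1 + 0.3)^6 − 1) × 100% ≈ 382.7%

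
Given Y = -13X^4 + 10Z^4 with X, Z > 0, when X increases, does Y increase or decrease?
Y decreases

Taking the partial derivative:
∂Y/∂X = -52X^3

∂Y/∂X = -52X^3 < 0 (assuming positive values)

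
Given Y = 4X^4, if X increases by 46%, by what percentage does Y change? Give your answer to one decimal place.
354.4%

For Y = 4X^4:
If X → X(1 + 0.46)
Then Y → Y · (1 + 0.46)^4
     ≈ Y · 4.5437

Percentage change = ((1 + 0.46)^4 − 1) × 100% ≈ 354.4%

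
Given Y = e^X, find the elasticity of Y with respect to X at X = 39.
Elasticity = 39

Elasticity = (dY/dX) · (X/Y)

dY/dX = e^X
At X = 39: dY/dX = e^39, Y = e^39

Elasticity = (e^39) · (39 / (e^39)) = 39

Interpretation: for a small percentage change in X, the percentage change in Y is approximately 39.00 times as large.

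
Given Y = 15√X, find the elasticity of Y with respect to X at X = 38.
Elasticity = 1/2

Elasticity = (dY/dX) · (X/Y)

dY/dX = 15/(2·√X)
At X = 38: dY/dX = 15·√38/76, Y = 15·√38

Elasticity = (15·√38/76) · (38 / (15·√38)) = 1/2

Interpretation: for a small percentage change in X, the percentage change in Y is approximately 0.50 times as large.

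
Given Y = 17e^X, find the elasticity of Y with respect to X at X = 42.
Elasticity = 42

Elasticity = (dY/dX) · (X/Y)

dY/dX = 17·e^X
At X = 42: dY/dX = 17·e^42, Y = 17·e^42

Elasticity = (17·e^42) · (42 / (17·e^42)) = 42

Interpretation: for a small percentage change in X, the percentage change in Y is approximately 42.00 times as large.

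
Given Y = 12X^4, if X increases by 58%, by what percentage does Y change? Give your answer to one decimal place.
523.2%

For Y = 12X^4:
If X → X(1 + 0.58)
Then Y → Y · (1 + 0.58)^4
     ≈ Y · 6.2320

Percentage change = ((1 + 0.58)^4 − 1) × 100% ≈ 523.2%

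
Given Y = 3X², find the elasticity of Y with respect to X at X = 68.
Elasticity = 2

Elasticity = (dY/dX) · (X/Y)

dY/dX = 6·X
At X = 68: dY/dX = 408, Y = 13872

Elasticity = 408 · (68 / 13872) = 2

Interpretation: for a small percentage change in X, the percentage change in Y is approximately 2.00 times as large.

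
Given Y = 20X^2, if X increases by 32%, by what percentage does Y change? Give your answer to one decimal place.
74.2%

For Y = 20X^2:
If X → X(1 + 0.32)
Then Y → Y · (1 + 0.32)^2
     = Y · 1.7424

Percentage change = ((1 + 0.32)^2 − 1) × 100% ≈ 74.2%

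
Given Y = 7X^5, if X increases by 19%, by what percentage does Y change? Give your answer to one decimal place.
138.6%

For Y = 7X^5:
If X → X(1 + 0.19)
Then Y → Y · (1 + 0.19)^5
     ≈ Y · 2.3864

Percentage change = ((1 + 0.19)^5 − 1) × 100% ≈ 138.6%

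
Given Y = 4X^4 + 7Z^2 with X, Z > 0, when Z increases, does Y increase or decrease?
Y increases

Taking the partial derivative:
∂Y/∂Z = 14Z

∂Y/∂Z = 14Z > 0 (assuming positive values)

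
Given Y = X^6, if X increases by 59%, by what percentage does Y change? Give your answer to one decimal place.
1515.8%

For Y = X^6:
If X → X(1 + 0.59)
Then Y → Y · (1 + 0.59)^6
     ≈ Y · 16.1578

Percentage change = ((1 + 0.59)^6 − 1) × 100% ≈ 1515.8%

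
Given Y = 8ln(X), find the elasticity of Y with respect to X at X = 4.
Elasticity = 1/ln(4) ≈ 0.7213

Elasticity = (dY/dX) · (X/Y)

dY/dX = 8/X
At X = 4: dY/dX = 2, Y = 8·ln(4)

Elasticity = 2 · (4 / (8·ln(4))) = 1/ln(4) ≈ 0.7213

Interpretation: for a small percentage change in X, the percentage change in Y is approximately 0.72 times as large.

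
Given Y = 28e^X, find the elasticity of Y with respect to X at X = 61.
Elasticity = 61

Elasticity = (dY/dX) · (X/Y)

dY/dX = 28·e^X
At X = 61: dY/dX = 28·e^61, Y = 28·e^61

Elasticity = (28·e^61) · (61 / (28·e^61)) = 61

Interpretation: for a small percentage change in X, the percentage change in Y is approximately 61.00 times as large.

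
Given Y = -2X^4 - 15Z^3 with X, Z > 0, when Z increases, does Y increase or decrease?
Y decreases

Taking the partial derivative:
∂Y/∂Z = -45Z^2

∂Y/∂Z = -45Z^2 < 0 (assuming positive values)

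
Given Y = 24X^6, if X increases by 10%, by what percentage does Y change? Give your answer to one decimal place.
77.2%

For Y = 24X^6:
If X → X(1 + 0.1)
Then Y → Y · (1 + 0.1)^6
     ≈ Y · 1.7716

Percentage change = ((1 + 0.1)^6 − 1) × 100% ≈ 77.2%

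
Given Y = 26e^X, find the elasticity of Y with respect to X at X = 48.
Elasticity = 48

Elasticity = (dY/dX) · (X/Y)

dY/dX = 26·e^X
At X = 48: dY/dX = 26·e^48, Y = 26·e^48

Elasticity = (26·e^48) · (48 / (26·e^48)) = 48

Interpretation: for a small percentage change in X, the percentage change in Y is approximately 48.00 times as large.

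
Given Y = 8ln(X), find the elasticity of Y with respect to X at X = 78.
Elasticity = 1/ln(78) ≈ 0.2295

Elasticity = (dY/dX) · (X/Y)

dY/dX = 8/X
At X = 78: dY/dX = 4/39, Y = 8·ln(78)

Elasticity = (4/39) · (78 / (8·ln(78))) = 1/ln(78) ≈ 0.2295

Interpretation: for a small percentage change in X, the percentage change in Y is approximately 0.23 times as large.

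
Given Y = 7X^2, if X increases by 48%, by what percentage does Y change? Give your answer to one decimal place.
119.0%

For Y = 7X^2:
If X → X(1 + 0.48)
Then Y → Y · (1 + 0.48)^2
     = Y · 2.1904

Percentage change = ((1 + 0.48)^2 − 1) × 100% ≈ 119.0%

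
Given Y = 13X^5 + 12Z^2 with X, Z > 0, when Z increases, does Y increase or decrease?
Y increases

Taking the partial derivative:
∂Y/∂Z = 24Z

∂Y/∂Z = 24Z > 0 (assuming positive values)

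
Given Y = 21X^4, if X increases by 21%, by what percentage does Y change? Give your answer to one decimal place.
114.4%

For Y = 21X^4:
If X → X(1 + 0.21)
Then Y → Y · (1 + 0.21)^4
     ≈ Y · 2.1436

Percentage change = ((1 + 0.21)^4 − 1) × 100% ≈ 114.4%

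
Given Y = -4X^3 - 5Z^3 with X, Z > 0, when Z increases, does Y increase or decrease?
Y decreases

Taking the partial derivative:
∂Y/∂Z = -15Z^2

∂Y/∂Z = -15Z^2 < 0 (assuming positive values)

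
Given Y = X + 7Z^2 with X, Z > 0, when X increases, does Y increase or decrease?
Y increases

Taking the partial derivative:
∂Y/∂X = 1

∂Y/∂X = 1 > 0 (assuming positive values)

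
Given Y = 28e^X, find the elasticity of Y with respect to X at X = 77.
Elasticity = 77

Elasticity = (dY/dX) · (X/Y)

dY/dX = 28·e^X
At X = 77: dY/dX = 28·e^77, Y = 28·e^77

Elasticity = (28·e^77) · (77 / (28·e^77)) = 77

Interpretation: for a small percentage change in X, the percentage change in Y is approximately 77.00 times as large.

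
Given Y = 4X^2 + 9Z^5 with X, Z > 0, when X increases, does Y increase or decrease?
Y increases

Taking the partial derivative:
∂Y/∂X = 8X

∂Y/∂X = 8X > 0 (assuming positive values)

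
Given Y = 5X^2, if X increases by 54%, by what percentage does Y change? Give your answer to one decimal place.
137.2%

For Y = 5X^2:
If X → X(1 + 0.54)
Then Y → Y · (1 + 0.54)^2
     = Y · 2.3716

Percentage change = ((1 + 0.54)^2 − 1) × 100% ≈ 137.2%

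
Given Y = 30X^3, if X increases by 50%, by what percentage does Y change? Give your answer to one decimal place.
237.5%

For Y = 30X^3:
If X → X(1 + 0.5)
Then Y → Y · (1 + 0.5)^3
     = Y · 3.3750

Percentage change = ((1 + 0.5)^3 − 1) × 100% = 237.5%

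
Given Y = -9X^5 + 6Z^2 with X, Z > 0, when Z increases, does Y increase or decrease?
Y increases

Taking the partial derivative:
∂Y/∂Z = 12Z

∂Y/∂Z = 12Z > 0 (assuming positive values)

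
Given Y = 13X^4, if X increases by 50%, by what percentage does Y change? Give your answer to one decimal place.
406.3%

For Y = 13X^4:
If X → X(1 + 0.5)
Then Y → Y · (1 + 0.5)^4
     = Y · 5.0625

Percentage change = ((1 + 0.5)^4 − 1) × 100% ≈ 406.3%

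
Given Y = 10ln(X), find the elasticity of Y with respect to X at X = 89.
Elasticity = 1/ln(89) ≈ 0.2228

Elasticity = (dY/dX) · (X/Y)

dY/dX = 10/X
At X = 89: dY/dX = 10/89, Y = 10·ln(89)

Elasticity = (10/89) · (89 / (10·ln(89))) = 1/ln(89) ≈ 0.2228

Interpretation: for a small percentage change in X, the percentage change in Y is approximately 0.22 times as large.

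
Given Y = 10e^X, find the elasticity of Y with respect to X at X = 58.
Elasticity = 58

Elasticity = (dY/dX) · (X/Y)

dY/dX = 10·e^X
At X = 58: dY/dX = 10·e^58, Y = 10·e^58

Elasticity = (10·e^58) · (58 / (10·e^58)) = 58

Interpretation: for a small percentage change in X, the percentage change in Y is approximately 58.00 times as large.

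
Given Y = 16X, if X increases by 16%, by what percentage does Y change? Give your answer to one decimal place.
16.0%

For Y = 16X:
If X → X(1 + 0.16)
Then Y → Y · (1 + 0.16)^1
     = Y · 1.1600

Percentage change = ((1 + 0.16)^1 − 1) × 100% = 16.0%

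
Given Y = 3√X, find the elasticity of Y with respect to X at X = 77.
Elasticity = 1/2

Elasticity = (dY/dX) · (X/Y)

dY/dX = 3/(2·√X)
At X = 77: dY/dX = 3·√77/154, Y = 3·√77

Elasticity = (3·√77/154) · (77 / (3·√77)) = 1/2

Interpretation: for a small percentage change in X, the percentage change in Y is approximately 0.50 times as large.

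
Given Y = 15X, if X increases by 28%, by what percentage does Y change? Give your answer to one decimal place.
28.0%

For Y = 15X:
If X → X(1 + 0.28)
Then Y → Y · (1 + 0.28)^1
     = Y · 1.2800

Percentage change = ((1 + 0.28)^1 − 1) × 100% = 28.0%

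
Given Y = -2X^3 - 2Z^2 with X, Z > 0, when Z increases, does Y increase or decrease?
Y decreases

Taking the partial derivative:
∂Y/∂Z = -4Z

∂Y/∂Z = -4Z < 0 (assuming positive values)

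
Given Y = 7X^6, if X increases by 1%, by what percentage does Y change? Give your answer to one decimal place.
6.2%

For Y = 7X^6:
If X → X(1 + 0.01)
Then Y → Y · (1 + 0.01)^6
     ≈ Y · 1.0615

Percentage change = ((1 + 0.01)^6 − 1) × 100% ≈ 6.2%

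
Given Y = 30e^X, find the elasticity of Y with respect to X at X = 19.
Elasticity = 19

Elasticity = (dY/dX) · (X/Y)

dY/dX = 30·e^X
At X = 19: dY/dX = 30·e^19, Y = 30·e^19

Elasticity = (30·e^19) · (19 / (30·e^19)) = 19

Interpretation: for a small percentage change in X, the percentage change in Y is approximately 19.00 times as large.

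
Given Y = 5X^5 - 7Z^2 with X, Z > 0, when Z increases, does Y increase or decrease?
Y decreases

Taking the partial derivative:
∂Y/∂Z = -14Z

∂Y/∂Z = -14Z < 0 (assuming positive values)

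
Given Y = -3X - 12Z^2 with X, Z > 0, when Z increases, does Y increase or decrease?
Y decreases

Taking the partial derivative:
∂Y/∂Z = -24Z

∂Y/∂Z = -24Z < 0 (assuming positive values)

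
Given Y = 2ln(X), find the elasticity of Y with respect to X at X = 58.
Elasticity = 1/ln(58) ≈ 0.2463

Elasticity = (dY/dX) · (X/Y)

dY/dX = 2/X
At X = 58: dY/dX = 1/29, Y = 2·ln(58)

Elasticity = (1/29) · (58 / (2·ln(58))) = 1/ln(58) ≈ 0.2463

Interpretation: for a small percentage change in X, the percentage change in Y is approximately 0.25 times as large.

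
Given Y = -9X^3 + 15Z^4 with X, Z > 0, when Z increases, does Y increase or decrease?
Y increases

Taking the partial derivative:
∂Y/∂Z = 60Z^3

∂Y/∂Z = 60Z^3 > 0 (assuming positive values)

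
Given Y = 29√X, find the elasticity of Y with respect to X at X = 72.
Elasticity = 1/2

Elasticity = (dY/dX) · (X/Y)

dY/dX = 29/(2·√X)
At X = 72: dY/dX = 29·√2/24, Y = 174·√2

Elasticity = (29·√2/24) · (72 / (174·√2)) = 1/2

Interpretation: for a small percentage change in X, the percentage change in Y is approximately 0.50 times as large.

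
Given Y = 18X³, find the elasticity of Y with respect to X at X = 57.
Elasticity = 3

Elasticity = (dY/dX) · (X/Y)

dY/dX = 54·X²
At X = 57: dY/dX = 175446, Y = 3333474

Elasticity = 175446 · (57 / 3333474) = 3

Interpretation: for a small percentage change in X, the percentage change in Y is approximately 3.00 times as large.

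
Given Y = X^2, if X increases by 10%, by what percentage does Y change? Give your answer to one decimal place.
21.0%

For Y = X^2:
If X → X(1 + 0.1)
Then Y → Y · (1 + 0.1)^2
     = Y · 1.2100

Percentage change = ((1 + 0.1)^2 − 1) × 100% = 21.0%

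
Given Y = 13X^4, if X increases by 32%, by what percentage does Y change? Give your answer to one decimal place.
203.6%

For Y = 13X^4:
If X → X(1 + 0.32)
Then Y → Y · (1 + 0.32)^4
     ≈ Y · 3.0360

Percentage change = ((1 + 0.32)^4 − 1) × 100% ≈ 203.6%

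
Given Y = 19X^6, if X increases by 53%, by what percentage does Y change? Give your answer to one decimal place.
1182.8%

For Y = 19X^6:
If X → X(1 + 0.53)
Then Y → Y · (1 + 0.53)^6
     ≈ Y · 12.8277

Percentage change = ((1 + 0.53)^6 − 1) × 100% ≈ 1182.8%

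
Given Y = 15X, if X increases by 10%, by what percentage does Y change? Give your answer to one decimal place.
10.0%

For Y = 15X:
If X → X(1 + 0.1)
Then Y → Y · (1 + 0.1)^1
     = Y · 1.1000

Percentage change = ((1 + 0.1)^1 − 1) × 100% = 10.0%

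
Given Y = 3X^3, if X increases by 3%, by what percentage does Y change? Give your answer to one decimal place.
9.3%

For Y = 3X^3:
If X → X(1 + 0.03)
Then Y → Y · (1 + 0.03)^3
     ≈ Y · 1.0927

Percentage change = ((1 + 0.03)^3 − 1) × 100% ≈ 9.3%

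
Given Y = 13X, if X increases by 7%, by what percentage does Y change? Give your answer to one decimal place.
7.0%

For Y = 13X:
If X → X(1 + 0.07)
Then Y → Y · (1 + 0.07)^1
     = Y · 1.0700

Percentage change = ((1 + 0.07)^1 − 1) × 100% = 7.0%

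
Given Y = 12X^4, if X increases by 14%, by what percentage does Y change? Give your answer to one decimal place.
68.9%

For Y = 12X^4:
If X → X(1 + 0.14)
Then Y → Y · (1 + 0.14)^4
     ≈ Y · 1.6890

Percentage change = ((1 + 0.14)^4 − 1) × 100% ≈ 68.9%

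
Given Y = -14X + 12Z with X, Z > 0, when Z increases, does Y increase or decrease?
Y increases

Taking the partial derivative:
∂Y/∂Z = 12

∂Y/∂Z = 12 > 0 (assuming positive values)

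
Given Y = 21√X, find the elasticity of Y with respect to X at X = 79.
Elasticity = 1/2

Elasticity = (dY/dX) · (X/Y)

dY/dX = 21/(2·√X)
At X = 79: dY/dX = 21·√79/158, Y = 21·√79

Elasticity = (21·√79/158) · (79 / (21·√79)) = 1/2

Interpretation: for a small percentage change in X, the percentage change in Y is approximately 0.50 times as large.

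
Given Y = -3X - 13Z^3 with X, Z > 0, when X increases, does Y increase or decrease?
Y decreases

Taking the partial derivative:
∂Y/∂X = -3

∂Y/∂X = -3 < 0 (assuming positive values)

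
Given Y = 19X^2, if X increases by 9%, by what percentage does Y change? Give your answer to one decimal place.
18.8%

For Y = 19X^2:
If X → X(1 + 0.09)
Then Y → Y · (1 + 0.09)^2
     = Y · 1.1881

Percentage change = ((1 + 0.09)^2 − 1) × 100% ≈ 18.8%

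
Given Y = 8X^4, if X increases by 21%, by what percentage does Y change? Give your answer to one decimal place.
114.4%

For Y = 8X^4:
If X → X(1 + 0.21)
Then Y → Y · (1 + 0.21)^4
     ≈ Y · 2.1436

Percentage change = ((1 + 0.21)^4 − 1) × 100% ≈ 114.4%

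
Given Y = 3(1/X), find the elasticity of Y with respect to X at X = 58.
Elasticity = -1

Elasticity = (dY/dX) · (X/Y)

dY/dX = -3/X²
At X = 58: dY/dX = -3/3364, Y = 3/58

Elasticity = (-3/3364) · (58 / (3/58)) = -1

Interpretation: for a small percentage change in X, the percentage change in Y is approximately -1.00 times as large.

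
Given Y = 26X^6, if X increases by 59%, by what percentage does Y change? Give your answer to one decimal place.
1515.8%

For Y = 26X^6:
If X → X(1 + 0.59)
Then Y → Y · (1 + 0.59)^6
     ≈ Y · 16.1578

Percentage change = ((1 + 0.59)^6 − 1) × 100% ≈ 1515.8%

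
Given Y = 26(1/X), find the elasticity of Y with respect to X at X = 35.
Elasticity = -1

Elasticity = (dY/dX) · (X/Y)

dY/dX = -26/X²
At X = 35: dY/dX = -26/1225, Y = 26/35

Elasticity = (-26/1225) · (35 / (26/35)) = -1

Interpretation: for a small percentage change in X, the percentage change in Y is approximately -1.00 times as large.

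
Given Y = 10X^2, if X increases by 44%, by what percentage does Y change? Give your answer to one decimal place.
107.4%

For Y = 10X^2:
If X → X(1 + 0.44)
Then Y → Y · (1 + 0.44)^2
     = Y · 2.0736

Percentage change = ((1 + 0.44)^2 − 1) × 100% ≈ 107.4%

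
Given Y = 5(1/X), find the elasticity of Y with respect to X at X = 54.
Elasticity = -1

Elasticity = (dY/dX) · (X/Y)

dY/dX = -5/X²
At X = 54: dY/dX = -5/2916, Y = 5/54

Elasticity = (-5/2916) · (54 / (5/54)) = -1

Interpretation: for a small percentage change in X, the percentage change in Y is approximately -1.00 times as large.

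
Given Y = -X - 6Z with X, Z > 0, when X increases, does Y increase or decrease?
Y decreases

Taking the partial derivative:
∂Y/∂X = -1

∂Y/∂X = -1 < 0 (assuming positive values)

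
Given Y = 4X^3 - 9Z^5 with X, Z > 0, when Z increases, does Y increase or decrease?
Y decreases

Taking the partial derivative:
∂Y/∂Z = -45Z^4

∂Y/∂Z = -45Z^4 < 0 (assuming positive values)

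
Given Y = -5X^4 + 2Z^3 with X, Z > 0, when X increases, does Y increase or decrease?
Y decreases

Taking the partial derivative:
∂Y/∂X = -20X^3

∂Y/∂X = -20X^3 < 0 (assuming positive values)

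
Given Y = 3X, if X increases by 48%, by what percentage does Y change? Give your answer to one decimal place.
48.0%

For Y = 3X:
If X → X(1 + 0.48)
Then Y → Y · (1 + 0.48)^1
     = Y · 1.4800

Percentage change = ((1 + 0.48)^1 − 1) × 100% = 48.0%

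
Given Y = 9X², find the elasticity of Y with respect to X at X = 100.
Elasticity = 2

Elasticity = (dY/dX) · (X/Y)

dY/dX = 18·X
At X = 100: dY/dX = 1800, Y = 90000

Elasticity = 1800 · (100 / 90000) = 2

Interpretation: for a small percentage change in X, the percentage change in Y is approximately 2.00 times as large.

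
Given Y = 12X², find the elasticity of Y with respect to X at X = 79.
Elasticity = 2

Elasticity = (dY/dX) · (X/Y)

dY/dX = 24·X
At X = 79: dY/dX = 1896, Y = 74892

Elasticity = 1896 · (79 / 74892) = 2

Interpretation: for a small percentage change in X, the percentage change in Y is approximately 2.00 times as large.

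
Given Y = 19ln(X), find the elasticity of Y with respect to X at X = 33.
Elasticity = 1/ln(33) ≈ 0.2860

Elasticity = (dY/dX) · (X/Y)

dY/dX = 19/X
At X = 33: dY/dX = 19/33, Y = 19·ln(33)

Elasticity = (19/33) · (33 / (19·ln(33))) = 1/ln(33) ≈ 0.2860

Interpretation: for a small percentage change in X, the percentage change in Y is approximately 0.29 times as large.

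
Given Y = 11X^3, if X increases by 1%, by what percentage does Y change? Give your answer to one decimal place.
3.0%

For Y = 11X^3:
If X → X(1 + 0.01)
Then Y → Y · (1 + 0.01)^3
     ≈ Y · 1.0303

Percentage change = ((1 + 0.01)^3 − 1) × 100% ≈ 3.0%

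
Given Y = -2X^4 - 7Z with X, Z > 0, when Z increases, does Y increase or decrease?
Y decreases

Taking the partial derivative:
∂Y/∂Z = -7

∂Y/∂Z = -7 < 0 (assuming positive values)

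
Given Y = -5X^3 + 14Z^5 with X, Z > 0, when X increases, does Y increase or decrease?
Y decreases

Taking the partial derivative:
∂Y/∂X = -15X^2

∂Y/∂X = -15X^2 < 0 (assuming positive values)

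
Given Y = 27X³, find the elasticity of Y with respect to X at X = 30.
Elasticity = 3

Elasticity = (dY/dX) · (X/Y)

dY/dX = 81·X²
At X = 30: dY/dX = 72900, Y = 729000

Elasticity = 72900 · (30 / 729000) = 3

Interpretation: for a small percentage change in X, the percentage change in Y is approximately 3.00 times as large.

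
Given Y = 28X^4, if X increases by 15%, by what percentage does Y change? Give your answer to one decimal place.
74.9%

For Y = 28X^4:
If X → X(1 + 0.15)
Then Y → Y · (1 + 0.15)^4
     ≈ Y · 1.7490

Percentage change = ((1 + 0.15)^4 − 1) × 100% ≈ 74.9%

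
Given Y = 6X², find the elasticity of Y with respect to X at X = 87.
Elasticity = 2

Elasticity = (dY/dX) · (X/Y)

dY/dX = 12·X
At X = 87: dY/dX = 1044, Y = 45414

Elasticity = 1044 · (87 / 45414) = 2

Interpretation: for a small percentage change in X, the percentage change in Y is approximately 2.00 times as large.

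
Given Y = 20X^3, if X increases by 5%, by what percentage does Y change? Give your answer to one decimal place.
15.8%

For Y = 20X^3:
If X → X(1 + 0.05)
Then Y → Y · (1 + 0.05)^3
     ≈ Y · 1.1576

Percentage change = ((1 + 0.05)^3 − 1) × 100% ≈ 15.8%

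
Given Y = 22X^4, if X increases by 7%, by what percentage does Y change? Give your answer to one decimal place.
31.1%

For Y = 22X^4:
If X → X(1 + 0.07)
Then Y → Y · (1 + 0.07)^4
     ≈ Y · 1.3108

Percentage change = ((1 + 0.07)^4 − 1) × 100% ≈ 31.1%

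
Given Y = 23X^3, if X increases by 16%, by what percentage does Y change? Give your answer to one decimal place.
56.1%

For Y = 23X^3:
If X → X(1 + 0.16)
Then Y → Y · (1 + 0.16)^3
     ≈ Y · 1.5609

Percentage change = ((1 + 0.16)^3 − 1) × 100% ≈ 56.1%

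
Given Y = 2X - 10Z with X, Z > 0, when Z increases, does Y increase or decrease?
Y decreases

Taking the partial derivative:
∂Y/∂Z = -10

∂Y/∂Z = -10 < 0 (assuming positive values)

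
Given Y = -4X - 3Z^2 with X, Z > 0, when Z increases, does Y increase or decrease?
Y decreases

Taking the partial derivative:
∂Y/∂Z = -6Z

∂Y/∂Z = -6Z < 0 (assuming positive values)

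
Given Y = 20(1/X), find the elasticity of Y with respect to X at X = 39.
Elasticity = -1

Elasticity = (dY/dX) · (X/Y)

dY/dX = -20/X²
At X = 39: dY/dX = -20/1521, Y = 20/39

Elasticity = (-20/1521) · (39 / (20/39)) = -1

Interpretation: for a small percentage change in X, the percentage change in Y is approximately -1.00 times as large.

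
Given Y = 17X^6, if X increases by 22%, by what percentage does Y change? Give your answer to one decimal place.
229.7%

For Y = 17X^6:
If X → X(1 + 0.22)
Then Y → Y · (1 + 0.22)^6
     ≈ Y · 3.2973

Percentage change = ((1 + 0.22)^6 − 1) × 100% ≈ 229.7%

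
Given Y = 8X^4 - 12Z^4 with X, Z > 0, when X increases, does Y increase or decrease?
Y increases

Taking the partial derivative:
∂Y/∂X = 32X^3

∂Y/∂X = 32X^3 > 0 (assuming positive values)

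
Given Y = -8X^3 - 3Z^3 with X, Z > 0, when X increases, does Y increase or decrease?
Y decreases

Taking the partial derivative:
∂Y/∂X = -24X^2

∂Y/∂X = -24X^2 < 0 (assuming positive values)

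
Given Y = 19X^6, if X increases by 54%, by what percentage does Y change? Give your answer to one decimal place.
1233.9%

For Y = 19X^6:
If X → X(1 + 0.54)
Then Y → Y · (1 + 0.54)^6
     ≈ Y · 13.3390

Percentage change = ((1 + 0.54)^6 − 1) × 100% ≈ 1233.9%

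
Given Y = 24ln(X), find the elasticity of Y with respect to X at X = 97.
Elasticity = 1/ln(97) ≈ 0.2186

Elasticity = (dY/dX) · (X/Y)

dY/dX = 24/X
At X = 97: dY/dX = 24/97, Y = 24·ln(97)

Elasticity = (24/97) · (97 / (24·ln(97))) = 1/ln(97) ≈ 0.2186

Interpretation: for a small percentage change in X, the percentage change in Y is approximately 0.22 times as large.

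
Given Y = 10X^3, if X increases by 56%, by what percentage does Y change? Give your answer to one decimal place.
279.6%

For Y = 10X^3:
If X → X(1 + 0.56)
Then Y → Y · (1 + 0.56)^3
     ≈ Y · 3.7964

Percentage change = ((1 + 0.56)^3 − 1) × 100% ≈ 279.6%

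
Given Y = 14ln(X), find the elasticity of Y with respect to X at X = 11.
Elasticity = 1/ln(11) ≈ 0.4170

Elasticity = (dY/dX) · (X/Y)

dY/dX = 14/X
At X = 11: dY/dX = 14/11, Y = 14·ln(11)

Elasticity = (14/11) · (11 / (14·ln(11))) = 1/ln(11) ≈ 0.4170

Interpretation: for a small percentage change in X, the percentage change in Y is approximately 0.42 times as large.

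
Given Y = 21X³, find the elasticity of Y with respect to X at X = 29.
Elasticity = 3

Elasticity = (dY/dX) · (X/Y)

dY/dX = 63·X²
At X = 29: dY/dX = 52983, Y = 512169

Elasticity = 52983 · (29 / 512169) = 3

Interpretation: for a small percentage change in X, the percentage change in Y is approximately 3.00 times as large.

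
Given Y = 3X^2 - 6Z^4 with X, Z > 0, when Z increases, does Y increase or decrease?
Y decreases

Taking the partial derivative:
∂Y/∂Z = -24Z^3

∂Y/∂Z = -24Z^3 < 0 (assuming positive values)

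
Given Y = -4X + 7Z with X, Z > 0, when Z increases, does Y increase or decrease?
Y increases

Taking the partial derivative:
∂Y/∂Z = 7

∂Y/∂Z = 7 > 0 (assuming positive values)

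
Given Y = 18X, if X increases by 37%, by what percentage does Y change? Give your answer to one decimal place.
37.0%

For Y = 18X:
If X → X(1 + 0.37)
Then Y → Y · (1 + 0.37)^1
     = Y · 1.3700

Percentage change = ((1 + 0.37)^1 − 1) × 100% = 37.0%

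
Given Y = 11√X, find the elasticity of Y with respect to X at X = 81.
Elasticity = 1/2

Elasticity = (dY/dX) · (X/Y)

dY/dX = 11/(2·√X)
At X = 81: dY/dX = 11/18, Y = 99

Elasticity = (11/18) · (81 / 99) = 1/2

Interpretation: for a small percentage change in X, the percentage change in Y is approximately 0.50 times as large.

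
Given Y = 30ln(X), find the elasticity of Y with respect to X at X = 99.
Elasticity = 1/ln(99) ≈ 0.2176

Elasticity = (dY/dX) · (X/Y)

dY/dX = 30/X
At X = 99: dY/dX = 10/33, Y = 30·ln(99)

Elasticity = (10/33) · (99 / (30·ln(99))) = 1/ln(99) ≈ 0.2176

Interpretation: for a small percentage change in X, the percentage change in Y is approximately 0.22 times as large.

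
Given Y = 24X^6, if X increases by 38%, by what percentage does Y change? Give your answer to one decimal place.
590.7%

For Y = 24X^6:
If X → X(1 + 0.38)
Then Y → Y · (1 + 0.38)^6
     ≈ Y · 6.9068

Percentage change = ((1 + 0.38)^6 − 1) × 100% ≈ 590.7%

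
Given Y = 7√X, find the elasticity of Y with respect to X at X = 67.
Elasticity = 1/2

Elasticity = (dY/dX) · (X/Y)

dY/dX = 7/(2·√X)
At X = 67: dY/dX = 7·√67/134, Y = 7·√67

Elasticity = (7·√67/134) · (67 / (7·√67)) = 1/2

Interpretation: for a small percentage change in X, the percentage change in Y is approximately 0.50 times as large.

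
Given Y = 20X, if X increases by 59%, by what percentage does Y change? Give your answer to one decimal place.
59.0%

For Y = 20X:
If X → X(1 + 0.59)
Then Y → Y · (1 + 0.59)^1
     = Y · 1.5900

Percentage change = ((1 + 0.59)^1 − 1) × 100% = 59.0%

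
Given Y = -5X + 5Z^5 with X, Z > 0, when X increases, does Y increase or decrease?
Y decreases

Taking the partial derivative:
∂Y/∂X = -5

∂Y/∂X = -5 < 0 (assuming positive values)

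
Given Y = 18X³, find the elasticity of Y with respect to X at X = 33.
Elasticity = 3

Elasticity = (dY/dX) · (X/Y)

dY/dX = 54·X²
At X = 33: dY/dX = 58806, Y = 646866

Elasticity = 58806 · (33 / 646866) = 3

Interpretation: for a small percentage change in X, the percentage change in Y is approximately 3.00 times as large.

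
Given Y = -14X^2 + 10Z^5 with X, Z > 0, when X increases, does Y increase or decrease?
Y decreases

Taking the partial derivative:
∂Y/∂X = -28X

∂Y/∂X = -28X < 0 (assuming positive values)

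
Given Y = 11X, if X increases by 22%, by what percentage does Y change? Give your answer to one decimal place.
22.0%

For Y = 11X:
If X → X(1 + 0.22)
Then Y → Y · (1 + 0.22)^1
     = Y · 1.2200

Percentage change = ((1 + 0.22)^1 − 1) × 100% = 22.0%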